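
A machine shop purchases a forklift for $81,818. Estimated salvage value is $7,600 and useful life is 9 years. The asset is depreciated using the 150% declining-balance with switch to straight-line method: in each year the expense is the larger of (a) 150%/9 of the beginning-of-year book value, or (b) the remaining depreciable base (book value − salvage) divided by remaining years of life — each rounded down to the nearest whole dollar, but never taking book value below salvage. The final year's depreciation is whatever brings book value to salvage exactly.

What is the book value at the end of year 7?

Depreciable base = $81,818 − $7,600 = $74,218.
Year 1: DB = ⌊$81,818 × 150%/9⌋ = $13,636; SL = ⌊$74,218/9⌋ = $8,246 → take DB $13,636. Book value $68,182.
Year 2: DB = ⌊$68,182 × 150%/9⌋ = $11,363; SL = ⌊$60,582/8⌋ = $7,572 → take DB $11,363. Book value $56,819.
Year 3: DB = ⌊$56,819 × 150%/9⌋ = $9,469; SL = ⌊$49,219/7⌋ = $7,031 → take DB $9,469. Book value $47,350.
Year 4: DB = ⌊$47,350 × 150%/9⌋ = $7,891; SL = ⌊$39,750/6⌋ = $6,625 → take DB $7,891. Book value $39,459.
Year 5: DB = ⌊$39,459 × 150%/9⌋ = $6,576; SL = ⌊$31,859/5⌋ = $6,371 → take DB $6,576. Book value $32,883.
Year 6: DB = ⌊$32,883 × 150%/9⌋ = $5,480; SL = ⌊$25,283/4⌋ = $6,320 → take SL $6,320. Book value $26,563.
Year 7: DB = ⌊$26,563 × 150%/9⌋ = $4,427; SL = ⌊$18,963/3⌋ = $6,321 → take SL $6,321. Book value $20,242.

$20,242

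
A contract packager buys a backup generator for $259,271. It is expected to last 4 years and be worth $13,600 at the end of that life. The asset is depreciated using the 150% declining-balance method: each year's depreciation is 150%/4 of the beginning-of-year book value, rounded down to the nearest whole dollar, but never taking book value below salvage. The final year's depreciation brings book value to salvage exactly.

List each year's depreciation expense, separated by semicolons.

$97,226; $60,766; $37,979; $49,700

Depreciable base = $259,271 − $13,600 = $245,671.
Year 1: ⌊$259,271 × 150%/4⌋ = $97,226. Book value $162,045.
Year 2: ⌊$162,045 × 150%/4⌋ = $60,766. Book value $101,279.
Year 3: ⌊$101,279 × 150%/4⌋ = $37,979. Book value $63,300.
Year 4 (final): $63,300 − $13,600 = $49,700. Book value $13,600.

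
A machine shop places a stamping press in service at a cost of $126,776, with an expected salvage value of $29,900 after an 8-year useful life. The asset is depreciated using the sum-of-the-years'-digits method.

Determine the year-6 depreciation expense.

Depreciable base = $126,776 − $29,900 = $96,876.
Sum of the years' digits = 8+7+6+5+4+3+2+1 = 36.
Year 1: $96,876 × 8/36 = $21,528. Book value $105,248.
Year 2: $96,876 × 7/36 = $18,837. Book value $86,411.
Year 3: $96,876 × 6/36 = $16,146. Book value $70,265.
Year 4: $96,876 × 5/36 = $13,455. Book value $56,810.
Year 5: $96,876 × 4/36 = $10,764. Book value $46,046.
Year 6: $96,876 × 3/36 = $8,073. Book value $37,973.

$8,073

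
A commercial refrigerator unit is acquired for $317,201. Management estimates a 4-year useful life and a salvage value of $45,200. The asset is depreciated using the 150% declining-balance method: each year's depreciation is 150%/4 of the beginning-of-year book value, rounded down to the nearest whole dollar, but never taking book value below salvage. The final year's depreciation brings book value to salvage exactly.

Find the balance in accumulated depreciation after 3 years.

Depreciable base = $317,201 − $45,200 = $272,001.
Year 1: ⌊$317,201 × 150%/4⌋ = $118,950. Book value $198,251.
Year 2: ⌊$198,251 × 150%/4⌋ = $74,344. Book value $123,907.
Year 3: ⌊$123,907 × 150%/4⌋ = $46,465. Book value $77,442.
Accumulated through year 3 = $317,201 − $77,442 = $239,759.

$239,759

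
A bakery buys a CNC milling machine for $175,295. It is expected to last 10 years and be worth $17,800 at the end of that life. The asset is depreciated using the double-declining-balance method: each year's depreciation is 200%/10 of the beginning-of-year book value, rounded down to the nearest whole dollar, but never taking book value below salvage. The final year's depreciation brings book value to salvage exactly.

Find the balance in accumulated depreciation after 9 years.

$151,765

Depreciable base = $175,295 − $17,800 = $157,495.
Year 1: ⌊$175,295 × 200%/10⌋ = $35,059. Book value $140,236.
Year 2: ⌊$140,236 × 200%/10⌋ = $28,047. Book value $112,189.
Year 3: ⌊$112,189 × 200%/10⌋ = $22,437. Book value $89,752.
Year 4: ⌊$89,752 × 200%/10⌋ = $17,950. Book value $71,802.
Year 5: ⌊$71,802 × 200%/10⌋ = $14,360. Book value $57,442.
Year 6: ⌊$57,442 × 200%/10⌋ = $11,488. Book value $45,954.
Year 7: ⌊$45,954 × 200%/10⌋ = $9,190. Book value $36,764.
Year 8: ⌊$36,764 × 200%/10⌋ = $7,352. Book value $29,412.
Year 9: ⌊$29,412 × 200%/10⌋ = $5,882. Book value $23,530.
Accumulated through year 9 = $175,295 − $23,530 = $151,765.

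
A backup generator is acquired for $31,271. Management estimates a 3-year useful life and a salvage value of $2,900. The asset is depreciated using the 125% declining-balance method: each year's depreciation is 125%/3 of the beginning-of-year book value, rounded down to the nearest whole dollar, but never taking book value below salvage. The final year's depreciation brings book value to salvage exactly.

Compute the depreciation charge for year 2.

Depreciable base = $31,271 − $2,900 = $28,371.
Year 1: ⌊$31,271 × 125%/3⌋ = $13,029. Book value $18,242.
Year 2: ⌊$18,242 × 125%/3⌋ = $7,600. Book value $10,642.

$7,600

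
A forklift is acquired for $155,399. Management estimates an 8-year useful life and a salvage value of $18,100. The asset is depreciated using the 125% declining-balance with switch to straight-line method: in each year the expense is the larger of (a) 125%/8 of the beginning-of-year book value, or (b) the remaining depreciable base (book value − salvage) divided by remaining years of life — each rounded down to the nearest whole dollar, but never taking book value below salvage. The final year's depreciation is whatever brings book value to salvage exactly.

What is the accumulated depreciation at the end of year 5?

Depreciable base = $155,399 − $18,100 = $137,299.
Year 1: DB = ⌊$155,399 × 125%/8⌋ = $24,281; SL = ⌊$137,299/8⌋ = $17,162 → take DB $24,281. Book value $131,118.
Year 2: DB = ⌊$131,118 × 125%/8⌋ = $20,487; SL = ⌊$113,018/7⌋ = $16,145 → take DB $20,487. Book value $110,631.
Year 3: DB = ⌊$110,631 × 125%/8⌋ = $17,286; SL = ⌊$92,531/6⌋ = $15,421 → take DB $17,286. Book value $93,345.
Year 4: DB = ⌊$93,345 × 125%/8⌋ = $14,585; SL = ⌊$75,245/5⌋ = $15,049 → take SL $15,049. Book value $78,296.
Year 5: DB = ⌊$78,296 × 125%/8⌋ = $12,233; SL = ⌊$60,196/4⌋ = $15,049 → take SL $15,049. Book value $63,247.
Accumulated through year 5 = $155,399 − $63,247 = $92,152.

$92,152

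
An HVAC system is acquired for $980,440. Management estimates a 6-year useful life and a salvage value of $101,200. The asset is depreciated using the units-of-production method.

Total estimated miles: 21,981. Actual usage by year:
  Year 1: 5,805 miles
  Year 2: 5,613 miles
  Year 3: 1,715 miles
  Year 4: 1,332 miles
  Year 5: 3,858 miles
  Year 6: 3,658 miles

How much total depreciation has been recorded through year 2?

$456,720

Depreciable base = $980,440 − $101,200 = $879,240.
Rate = $879,240 / 21,981 miles = $40 per mile.
Year 1: 5,805 × $40 = $232,200. Book value $748,240.
Year 2: 5,613 × $40 = $224,520. Book value $523,720.
Accumulated through year 2 = $980,440 − $523,720 = $456,720.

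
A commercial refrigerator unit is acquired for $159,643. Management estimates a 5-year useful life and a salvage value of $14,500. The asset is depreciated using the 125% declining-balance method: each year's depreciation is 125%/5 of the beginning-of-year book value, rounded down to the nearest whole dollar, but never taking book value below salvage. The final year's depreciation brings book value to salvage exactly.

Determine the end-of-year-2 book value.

$89,800

Depreciable base = $159,643 − $14,500 = $145,143.
Year 1: ⌊$159,643 × 125%/5⌋ = $39,910. Book value $119,733.
Year 2: ⌊$119,733 × 125%/5⌋ = $29,933. Book value $89,800.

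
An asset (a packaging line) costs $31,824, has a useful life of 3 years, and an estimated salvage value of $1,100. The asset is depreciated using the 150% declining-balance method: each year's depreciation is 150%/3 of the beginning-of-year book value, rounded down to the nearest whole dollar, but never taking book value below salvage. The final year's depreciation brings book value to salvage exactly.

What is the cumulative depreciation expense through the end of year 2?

Depreciable base = $31,824 − $1,100 = $30,724.
Year 1: ⌊$31,824 × 150%/3⌋ = $15,912. Book value $15,912.
Year 2: ⌊$15,912 × 150%/3⌋ = $7,956. Book value $7,956.
Accumulated through year 2 = $31,824 − $7,956 = $23,868.

$23,868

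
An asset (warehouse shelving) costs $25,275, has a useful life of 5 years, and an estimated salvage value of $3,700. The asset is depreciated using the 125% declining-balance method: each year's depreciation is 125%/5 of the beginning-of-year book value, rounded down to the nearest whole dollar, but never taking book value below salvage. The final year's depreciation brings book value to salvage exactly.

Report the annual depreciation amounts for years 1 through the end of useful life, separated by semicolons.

Depreciable base = $25,275 − $3,700 = $21,575.
Year 1: ⌊$25,275 × 125%/5⌋ = $6,318. Book value $18,957.
Year 2: ⌊$18,957 × 125%/5⌋ = $4,739. Book value $14,218.
Year 3: ⌊$14,218 × 125%/5⌋ = $3,554. Book value $10,664.
Year 4: ⌊$10,664 × 125%/5⌋ = $2,666. Book value $7,998.
Year 5 (final): $7,998 − $3,700 = $4,298. Book value $3,700.

$6,318; $4,739; $3,554; $2,666; $4,298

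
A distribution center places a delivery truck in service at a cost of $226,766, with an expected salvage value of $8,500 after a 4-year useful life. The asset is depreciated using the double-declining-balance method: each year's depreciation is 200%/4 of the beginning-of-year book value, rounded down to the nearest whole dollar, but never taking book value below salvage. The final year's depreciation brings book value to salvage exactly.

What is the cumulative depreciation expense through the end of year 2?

Depreciable base = $226,766 − $8,500 = $218,266.
Year 1: ⌊$226,766 × 200%/4⌋ = $113,383. Book value $113,383.
Year 2: ⌊$113,383 × 200%/4⌋ = $56,691. Book value $56,692.
Accumulated through year 2 = $226,766 − $56,692 = $170,074.

$170,074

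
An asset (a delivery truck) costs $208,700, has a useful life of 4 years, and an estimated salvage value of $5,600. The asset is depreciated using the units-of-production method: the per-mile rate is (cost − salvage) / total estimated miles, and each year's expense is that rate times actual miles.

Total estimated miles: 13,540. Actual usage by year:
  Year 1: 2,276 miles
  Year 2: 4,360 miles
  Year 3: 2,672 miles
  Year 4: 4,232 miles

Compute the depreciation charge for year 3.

Depreciable base = $208,700 − $5,600 = $203,100.
Rate = $203,100 / 13,540 miles = $15 per mile.
Year 1: 2,276 × $15 = $34,140. Book value $174,560.
Year 2: 4,360 × $15 = $65,400. Book value $109,160.
Year 3: 2,672 × $15 = $40,080. Book value $69,080.

$40,080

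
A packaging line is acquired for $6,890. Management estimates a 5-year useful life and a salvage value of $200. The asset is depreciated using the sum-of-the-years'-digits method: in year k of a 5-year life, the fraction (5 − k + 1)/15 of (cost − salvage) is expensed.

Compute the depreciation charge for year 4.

$892

Depreciable base = $6,890 − $200 = $6,690.
Sum of the years' digits = 5+4+3+2+1 = 15.
Year 1: $6,690 × 5/15 = $2,230. Book value $4,660.
Year 2: $6,690 × 4/15 = $1,784. Book value $2,876.
Year 3: $6,690 × 3/15 = $1,338. Book value $1,538.
Year 4: $6,690 × 2/15 = $892. Book value $646.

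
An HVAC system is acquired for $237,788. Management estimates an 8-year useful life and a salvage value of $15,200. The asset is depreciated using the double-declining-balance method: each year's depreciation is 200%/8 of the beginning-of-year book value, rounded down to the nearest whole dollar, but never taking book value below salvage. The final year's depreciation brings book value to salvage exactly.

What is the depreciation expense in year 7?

$10,580

Depreciable base = $237,788 − $15,200 = $222,588.
Year 1: ⌊$237,788 × 200%/8⌋ = $59,447. Book value $178,341.
Year 2: ⌊$178,341 × 200%/8⌋ = $44,585. Book value $133,756.
Year 3: ⌊$133,756 × 200%/8⌋ = $33,439. Book value $100,317.
Year 4: ⌊$100,317 × 200%/8⌋ = $25,079. Book value $75,238.
Year 5: ⌊$75,238 × 200%/8⌋ = $18,809. Book value $56,429.
Year 6: ⌊$56,429 × 200%/8⌋ = $14,107. Book value $42,322.
Year 7: ⌊$42,322 × 200%/8⌋ = $10,580. Book value $31,742.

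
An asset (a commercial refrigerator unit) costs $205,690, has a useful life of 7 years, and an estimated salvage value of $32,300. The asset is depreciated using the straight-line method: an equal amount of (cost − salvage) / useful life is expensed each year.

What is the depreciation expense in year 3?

$24,770

Depreciable base = $205,690 − $32,300 = $173,390.
Annual expense = $173,390 / 7 = $24,770.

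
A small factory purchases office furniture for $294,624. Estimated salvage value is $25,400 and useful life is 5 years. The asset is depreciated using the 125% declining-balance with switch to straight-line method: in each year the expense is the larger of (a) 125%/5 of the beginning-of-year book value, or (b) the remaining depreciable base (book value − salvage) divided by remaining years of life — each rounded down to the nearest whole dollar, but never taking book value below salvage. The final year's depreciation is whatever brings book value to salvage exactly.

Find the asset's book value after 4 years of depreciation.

Depreciable base = $294,624 − $25,400 = $269,224.
Year 1: DB = ⌊$294,624 × 125%/5⌋ = $73,656; SL = ⌊$269,224/5⌋ = $53,844 → take DB $73,656. Book value $220,968.
Year 2: DB = ⌊$220,968 × 125%/5⌋ = $55,242; SL = ⌊$195,568/4⌋ = $48,892 → take DB $55,242. Book value $165,726.
Year 3: DB = ⌊$165,726 × 125%/5⌋ = $41,431; SL = ⌊$140,326/3⌋ = $46,775 → take SL $46,775. Book value $118,951.
Year 4: DB = ⌊$118,951 × 125%/5⌋ = $29,737; SL = ⌊$93,551/2⌋ = $46,775 → take SL $46,775. Book value $72,176.

$72,176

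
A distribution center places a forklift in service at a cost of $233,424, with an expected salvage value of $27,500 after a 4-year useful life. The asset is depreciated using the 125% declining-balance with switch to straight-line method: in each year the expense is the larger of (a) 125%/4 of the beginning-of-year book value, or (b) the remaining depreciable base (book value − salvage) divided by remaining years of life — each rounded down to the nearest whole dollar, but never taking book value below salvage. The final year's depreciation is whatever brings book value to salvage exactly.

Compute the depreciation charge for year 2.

$50,149

Depreciable base = $233,424 − $27,500 = $205,924.
Year 1: DB = ⌊$233,424 × 125%/4⌋ = $72,945; SL = ⌊$205,924/4⌋ = $51,481 → take DB $72,945. Book value $160,479.
Year 2: DB = ⌊$160,479 × 125%/4⌋ = $50,149; SL = ⌊$132,979/3⌋ = $44,326 → take DB $50,149. Book value $110,330.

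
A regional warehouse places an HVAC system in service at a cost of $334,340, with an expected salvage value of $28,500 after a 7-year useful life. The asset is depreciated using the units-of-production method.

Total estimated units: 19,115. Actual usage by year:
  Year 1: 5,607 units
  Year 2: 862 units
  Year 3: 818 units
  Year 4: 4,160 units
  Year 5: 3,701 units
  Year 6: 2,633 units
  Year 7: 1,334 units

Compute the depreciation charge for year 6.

$42,128

Depreciable base = $334,340 − $28,500 = $305,840.
Rate = $305,840 / 19,115 units = $16 per unit.
Year 1: 5,607 × $16 = $89,712. Book value $244,628.
Year 2: 862 × $16 = $13,792. Book value $230,836.
Year 3: 818 × $16 = $13,088. Book value $217,748.
Year 4: 4,160 × $16 = $66,560. Book value $151,188.
Year 5: 3,701 × $16 = $59,216. Book value $91,972.
Year 6: 2,633 × $16 = $42,128. Book value $49,844.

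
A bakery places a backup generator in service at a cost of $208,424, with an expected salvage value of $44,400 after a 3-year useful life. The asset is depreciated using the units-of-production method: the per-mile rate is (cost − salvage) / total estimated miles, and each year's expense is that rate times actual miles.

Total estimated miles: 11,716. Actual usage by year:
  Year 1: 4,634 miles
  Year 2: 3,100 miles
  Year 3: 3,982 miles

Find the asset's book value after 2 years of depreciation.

Depreciable base = $208,424 − $44,400 = $164,024.
Rate = $164,024 / 11,716 miles = $14 per mile.
Year 1: 4,634 × $14 = $64,876. Book value $143,548.
Year 2: 3,100 × $14 = $43,400. Book value $100,148.

$100,148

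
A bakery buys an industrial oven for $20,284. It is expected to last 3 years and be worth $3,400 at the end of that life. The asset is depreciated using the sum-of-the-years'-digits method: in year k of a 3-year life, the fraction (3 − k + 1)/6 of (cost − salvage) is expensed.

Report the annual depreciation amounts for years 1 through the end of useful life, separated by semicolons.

$8,442; $5,628; $2,814

Depreciable base = $20,284 − $3,400 = $16,884.
Sum of the years' digits = 3+2+1 = 6.
Year 1: $16,884 × 3/6 = $8,442. Book value $11,842.
Year 2: $16,884 × 2/6 = $5,628. Book value $6,214.
Year 3: $16,884 × 1/6 = $2,814. Book value $3,400.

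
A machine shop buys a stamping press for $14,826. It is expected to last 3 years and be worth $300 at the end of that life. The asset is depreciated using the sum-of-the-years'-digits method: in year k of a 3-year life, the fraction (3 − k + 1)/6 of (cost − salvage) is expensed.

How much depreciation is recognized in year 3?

$2,421

Depreciable base = $14,826 − $300 = $14,526.
Sum of the years' digits = 3+2+1 = 6.
Year 1: $14,526 × 3/6 = $7,263. Book value $7,563.
Year 2: $14,526 × 2/6 = $4,842. Book value $2,721.
Year 3: $14,526 × 1/6 = $2,421. Book value $300.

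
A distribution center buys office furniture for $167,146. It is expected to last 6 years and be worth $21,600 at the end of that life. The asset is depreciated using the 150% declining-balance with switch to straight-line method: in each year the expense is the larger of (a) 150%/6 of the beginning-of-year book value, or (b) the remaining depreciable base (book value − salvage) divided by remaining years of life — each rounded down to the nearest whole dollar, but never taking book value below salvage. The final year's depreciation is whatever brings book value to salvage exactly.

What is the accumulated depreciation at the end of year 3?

Depreciable base = $167,146 − $21,600 = $145,546.
Year 1: DB = ⌊$167,146 × 150%/6⌋ = $41,786; SL = ⌊$145,546/6⌋ = $24,257 → take DB $41,786. Book value $125,360.
Year 2: DB = ⌊$125,360 × 150%/6⌋ = $31,340; SL = ⌊$103,760/5⌋ = $20,752 → take DB $31,340. Book value $94,020.
Year 3: DB = ⌊$94,020 × 150%/6⌋ = $23,505; SL = ⌊$72,420/4⌋ = $18,105 → take DB $23,505. Book value $70,515.
Accumulated through year 3 = $167,146 − $70,515 = $96,631.

$96,631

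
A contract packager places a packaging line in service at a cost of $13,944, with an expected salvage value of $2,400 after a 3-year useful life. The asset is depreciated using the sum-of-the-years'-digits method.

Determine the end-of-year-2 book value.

Depreciable base = $13,944 − $2,400 = $11,544.
Sum of the years' digits = 3+2+1 = 6.
Year 1: $11,544 × 3/6 = $5,772. Book value $8,172.
Year 2: $11,544 × 2/6 = $3,848. Book value $4,324.

$4,324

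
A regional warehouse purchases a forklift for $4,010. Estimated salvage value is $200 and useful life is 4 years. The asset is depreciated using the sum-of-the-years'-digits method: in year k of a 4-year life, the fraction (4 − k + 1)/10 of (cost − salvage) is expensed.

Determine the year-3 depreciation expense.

Depreciable base = $4,010 − $200 = $3,810.
Sum of the years' digits = 4+3+2+1 = 10.
Year 1: $3,810 × 4/10 = $1,524. Book value $2,486.
Year 2: $3,810 × 3/10 = $1,143. Book value $1,343.
Year 3: $3,810 × 2/10 = $762. Book value $581.

$762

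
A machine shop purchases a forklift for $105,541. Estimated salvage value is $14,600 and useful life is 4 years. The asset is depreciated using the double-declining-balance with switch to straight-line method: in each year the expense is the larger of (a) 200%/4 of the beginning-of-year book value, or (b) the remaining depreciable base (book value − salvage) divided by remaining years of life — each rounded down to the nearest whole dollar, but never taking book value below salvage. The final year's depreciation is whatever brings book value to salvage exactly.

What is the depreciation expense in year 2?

$26,385

Depreciable base = $105,541 − $14,600 = $90,941.
Year 1: DB = ⌊$105,541 × 200%/4⌋ = $52,770; SL = ⌊$90,941/4⌋ = $22,735 → take DB $52,770. Book value $52,771.
Year 2: DB = ⌊$52,771 × 200%/4⌋ = $26,385; SL = ⌊$38,171/3⌋ = $12,723 → take DB $26,385. Book value $26,386.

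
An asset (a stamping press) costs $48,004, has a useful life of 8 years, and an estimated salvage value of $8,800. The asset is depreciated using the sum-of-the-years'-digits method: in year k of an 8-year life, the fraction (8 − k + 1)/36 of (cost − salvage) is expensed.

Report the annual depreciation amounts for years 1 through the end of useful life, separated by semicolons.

Depreciable base = $48,004 − $8,800 = $39,204.
Sum of the years' digits = 8+7+6+5+4+3+2+1 = 36.
Year 1: $39,204 × 8/36 = $8,712. Book value $39,292.
Year 2: $39,204 × 7/36 = $7,623. Book value $31,669.
Year 3: $39,204 × 6/36 = $6,534. Book value $25,135.
Year 4: $39,204 × 5/36 = $5,445. Book value $19,690.
Year 5: $39,204 × 4/36 = $4,356. Book value $15,334.
Year 6: $39,204 × 3/36 = $3,267. Book value $12,067.
Year 7: $39,204 × 2/36 = $2,178. Book value $9,889.
Year 8: $39,204 × 1/36 = $1,089. Book value $8,800.

$8,712; $7,623; $6,534; $5,445; $4,356; $3,267; $2,178; $1,089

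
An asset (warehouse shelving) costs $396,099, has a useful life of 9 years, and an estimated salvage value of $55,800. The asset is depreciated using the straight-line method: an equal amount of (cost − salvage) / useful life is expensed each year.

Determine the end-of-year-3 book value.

Depreciable base = $396,099 − $55,800 = $340,299.
Annual expense = $340,299 / 9 = $37,811.
End of year 1: book value $358,288.
End of year 2: book value $320,477.
End of year 3: book value $282,666.

$282,666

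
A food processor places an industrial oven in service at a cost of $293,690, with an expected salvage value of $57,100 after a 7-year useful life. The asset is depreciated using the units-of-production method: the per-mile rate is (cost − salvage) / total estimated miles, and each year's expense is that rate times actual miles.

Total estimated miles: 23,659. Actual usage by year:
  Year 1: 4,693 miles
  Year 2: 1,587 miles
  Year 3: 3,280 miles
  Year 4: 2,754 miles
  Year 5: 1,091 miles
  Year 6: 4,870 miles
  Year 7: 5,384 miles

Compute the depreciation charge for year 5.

$10,910

Depreciable base = $293,690 − $57,100 = $236,590.
Rate = $236,590 / 23,659 miles = $10 per mile.
Year 1: 4,693 × $10 = $46,930. Book value $246,760.
Year 2: 1,587 × $10 = $15,870. Book value $230,890.
Year 3: 3,280 × $10 = $32,800. Book value $198,090.
Year 4: 2,754 × $10 = $27,540. Book value $170,550.
Year 5: 1,091 × $10 = $10,910. Book value $159,640.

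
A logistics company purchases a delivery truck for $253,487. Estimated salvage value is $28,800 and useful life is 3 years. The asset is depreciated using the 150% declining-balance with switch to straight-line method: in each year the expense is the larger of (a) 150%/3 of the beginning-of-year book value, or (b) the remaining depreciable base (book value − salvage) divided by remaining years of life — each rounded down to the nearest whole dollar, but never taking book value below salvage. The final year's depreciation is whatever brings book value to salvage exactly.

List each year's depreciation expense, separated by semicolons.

Depreciable base = $253,487 − $28,800 = $224,687.
Year 1: DB = ⌊$253,487 × 150%/3⌋ = $126,743; SL = ⌊$224,687/3⌋ = $74,895 → take DB $126,743. Book value $126,744.
Year 2: DB = ⌊$126,744 × 150%/3⌋ = $63,372; SL = ⌊$97,944/2⌋ = $48,972 → take DB $63,372. Book value $63,372.
Year 3 (final): $63,372 − $28,800 = $34,572. Book value $28,800.

$126,743; $63,372; $34,572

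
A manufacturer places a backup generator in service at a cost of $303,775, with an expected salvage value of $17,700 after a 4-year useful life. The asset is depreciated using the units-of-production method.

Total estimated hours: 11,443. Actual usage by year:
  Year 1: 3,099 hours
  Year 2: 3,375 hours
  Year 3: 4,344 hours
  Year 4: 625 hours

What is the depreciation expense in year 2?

Depreciable base = $303,775 − $17,700 = $286,075.
Rate = $286,075 / 11,443 hours = $25 per hour.
Year 1: 3,099 × $25 = $77,475. Book value $226,300.
Year 2: 3,375 × $25 = $84,375. Book value $141,925.

$84,375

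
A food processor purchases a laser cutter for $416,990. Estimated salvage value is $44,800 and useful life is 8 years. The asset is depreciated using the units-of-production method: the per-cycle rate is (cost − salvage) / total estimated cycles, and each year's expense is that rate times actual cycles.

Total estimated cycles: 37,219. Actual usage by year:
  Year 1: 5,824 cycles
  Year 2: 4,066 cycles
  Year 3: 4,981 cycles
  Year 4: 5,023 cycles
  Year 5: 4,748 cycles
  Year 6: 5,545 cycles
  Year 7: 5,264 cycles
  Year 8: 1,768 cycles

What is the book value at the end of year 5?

$170,570

Depreciable base = $416,990 − $44,800 = $372,190.
Rate = $372,190 / 37,219 cycles = $10 per cycle.
Year 1: 5,824 × $10 = $58,240. Book value $358,750.
Year 2: 4,066 × $10 = $40,660. Book value $318,090.
Year 3: 4,981 × $10 = $49,810. Book value $268,280.
Year 4: 5,023 × $10 = $50,230. Book value $218,050.
Year 5: 4,748 × $10 = $47,480. Book value $170,570.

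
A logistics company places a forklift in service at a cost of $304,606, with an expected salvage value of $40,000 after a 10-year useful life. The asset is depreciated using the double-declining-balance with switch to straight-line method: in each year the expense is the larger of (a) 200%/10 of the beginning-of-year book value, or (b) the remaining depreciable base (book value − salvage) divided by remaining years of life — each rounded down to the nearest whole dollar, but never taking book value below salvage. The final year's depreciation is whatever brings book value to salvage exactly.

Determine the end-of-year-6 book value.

$79,852

Depreciable base = $304,606 − $40,000 = $264,606.
Year 1: DB = ⌊$304,606 × 200%/10⌋ = $60,921; SL = ⌊$264,606/10⌋ = $26,460 → take DB $60,921. Book value $243,685.
Year 2: DB = ⌊$243,685 × 200%/10⌋ = $48,737; SL = ⌊$203,685/9⌋ = $22,631 → take DB $48,737. Book value $194,948.
Year 3: DB = ⌊$194,948 × 200%/10⌋ = $38,989; SL = ⌊$154,948/8⌋ = $19,368 → take DB $38,989. Book value $155,959.
Year 4: DB = ⌊$155,959 × 200%/10⌋ = $31,191; SL = ⌊$115,959/7⌋ = $16,565 → take DB $31,191. Book value $124,768.
Year 5: DB = ⌊$124,768 × 200%/10⌋ = $24,953; SL = ⌊$84,768/6⌋ = $14,128 → take DB $24,953. Book value $99,815.
Year 6: DB = ⌊$99,815 × 200%/10⌋ = $19,963; SL = ⌊$59,815/5⌋ = $11,963 → take DB $19,963. Book value $79,852.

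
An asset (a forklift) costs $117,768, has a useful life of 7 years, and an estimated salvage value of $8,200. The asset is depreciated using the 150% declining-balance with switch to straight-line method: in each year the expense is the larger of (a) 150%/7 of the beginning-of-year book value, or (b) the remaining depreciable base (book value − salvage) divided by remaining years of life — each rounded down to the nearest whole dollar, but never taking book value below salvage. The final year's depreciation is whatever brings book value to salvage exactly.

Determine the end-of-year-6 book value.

$20,428

Depreciable base = $117,768 − $8,200 = $109,568.
Year 1: DB = ⌊$117,768 × 150%/7⌋ = $25,236; SL = ⌊$109,568/7⌋ = $15,652 → take DB $25,236. Book value $92,532.
Year 2: DB = ⌊$92,532 × 150%/7⌋ = $19,828; SL = ⌊$84,332/6⌋ = $14,055 → take DB $19,828. Book value $72,704.
Year 3: DB = ⌊$72,704 × 150%/7⌋ = $15,579; SL = ⌊$64,504/5⌋ = $12,900 → take DB $15,579. Book value $57,125.
Year 4: DB = ⌊$57,125 × 150%/7⌋ = $12,241; SL = ⌊$48,925/4⌋ = $12,231 → take DB $12,241. Book value $44,884.
Year 5: DB = ⌊$44,884 × 150%/7⌋ = $9,618; SL = ⌊$36,684/3⌋ = $12,228 → take SL $12,228. Book value $32,656.
Year 6: DB = ⌊$32,656 × 150%/7⌋ = $6,997; SL = ⌊$24,456/2⌋ = $12,228 → take SL $12,228. Book value $20,428.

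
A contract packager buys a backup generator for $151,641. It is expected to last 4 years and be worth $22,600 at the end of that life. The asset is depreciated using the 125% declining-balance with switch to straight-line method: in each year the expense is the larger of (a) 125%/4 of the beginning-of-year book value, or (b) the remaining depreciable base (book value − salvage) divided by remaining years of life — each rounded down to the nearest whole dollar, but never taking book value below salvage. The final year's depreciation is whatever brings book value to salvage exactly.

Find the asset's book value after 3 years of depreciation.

Depreciable base = $151,641 − $22,600 = $129,041.
Year 1: DB = ⌊$151,641 × 125%/4⌋ = $47,387; SL = ⌊$129,041/4⌋ = $32,260 → take DB $47,387. Book value $104,254.
Year 2: DB = ⌊$104,254 × 125%/4⌋ = $32,579; SL = ⌊$81,654/3⌋ = $27,218 → take DB $32,579. Book value $71,675.
Year 3: DB = ⌊$71,675 × 125%/4⌋ = $22,398; SL = ⌊$49,075/2⌋ = $24,537 → take SL $24,537. Book value $47,138.

$47,138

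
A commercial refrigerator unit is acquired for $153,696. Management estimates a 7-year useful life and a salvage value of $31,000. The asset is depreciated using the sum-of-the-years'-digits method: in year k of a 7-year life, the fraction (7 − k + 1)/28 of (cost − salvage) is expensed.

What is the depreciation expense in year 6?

Depreciable base = $153,696 − $31,000 = $122,696.
Sum of the years' digits = 7+6+5+4+3+2+1 = 28.
Year 1: $122,696 × 7/28 = $30,674. Book value $123,022.
Year 2: $122,696 × 6/28 = $26,292. Book value $96,730.
Year 3: $122,696 × 5/28 = $21,910. Book value $74,820.
Year 4: $122,696 × 4/28 = $17,528. Book value $57,292.
Year 5: $122,696 × 3/28 = $13,146. Book value $44,146.
Year 6: $122,696 × 2/28 = $8,764. Book value $35,382.

$8,764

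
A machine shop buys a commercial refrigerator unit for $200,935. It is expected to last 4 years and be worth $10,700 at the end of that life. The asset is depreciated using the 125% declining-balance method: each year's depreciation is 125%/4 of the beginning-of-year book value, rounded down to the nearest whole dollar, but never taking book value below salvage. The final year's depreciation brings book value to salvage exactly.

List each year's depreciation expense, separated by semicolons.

Depreciable base = $200,935 − $10,700 = $190,235.
Year 1: ⌊$200,935 × 125%/4⌋ = $62,792. Book value $138,143.
Year 2: ⌊$138,143 × 125%/4⌋ = $43,169. Book value $94,974.
Year 3: ⌊$94,974 × 125%/4⌋ = $29,679. Book value $65,295.
Year 4 (final): $65,295 − $10,700 = $54,595. Book value $10,700.

$62,792; $43,169; $29,679; $54,595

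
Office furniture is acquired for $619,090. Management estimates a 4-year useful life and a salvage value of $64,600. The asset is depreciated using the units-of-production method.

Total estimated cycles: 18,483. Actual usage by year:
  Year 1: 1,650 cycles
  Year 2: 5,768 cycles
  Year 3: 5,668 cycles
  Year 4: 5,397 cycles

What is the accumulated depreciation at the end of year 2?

$222,540

Depreciable base = $619,090 − $64,600 = $554,490.
Rate = $554,490 / 18,483 cycles = $30 per cycle.
Year 1: 1,650 × $30 = $49,500. Book value $569,590.
Year 2: 5,768 × $30 = $173,040. Book value $396,550.
Accumulated through year 2 = $619,090 − $396,550 = $222,540.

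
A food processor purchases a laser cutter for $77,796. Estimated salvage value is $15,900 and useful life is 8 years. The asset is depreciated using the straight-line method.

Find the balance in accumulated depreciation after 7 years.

$54,159

Depreciable base = $77,796 − $15,900 = $61,896.
Annual expense = $61,896 / 8 = $7,737.
End of year 1: book value $70,059.
End of year 2: book value $62,322.
End of year 3: book value $54,585.
End of year 4: book value $46,848.
End of year 5: book value $39,111.
End of year 6: book value $31,374.
End of year 7: book value $23,637.
Accumulated through year 7 = $77,796 − $23,637 = $54,159.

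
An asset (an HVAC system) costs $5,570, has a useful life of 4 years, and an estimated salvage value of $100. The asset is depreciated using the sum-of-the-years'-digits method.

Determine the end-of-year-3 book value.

$647

Depreciable base = $5,570 − $100 = $5,470.
Sum of the years' digits = 4+3+2+1 = 10.
Year 1: $5,470 × 4/10 = $2,188. Book value $3,382.
Year 2: $5,470 × 3/10 = $1,641. Book value $1,741.
Year 3: $5,470 × 2/10 = $1,094. Book value $647.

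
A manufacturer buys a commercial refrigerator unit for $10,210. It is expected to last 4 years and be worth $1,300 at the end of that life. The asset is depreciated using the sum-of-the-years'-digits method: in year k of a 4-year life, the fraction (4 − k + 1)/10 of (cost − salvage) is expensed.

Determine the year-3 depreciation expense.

$1,782

Depreciable base = $10,210 − $1,300 = $8,910.
Sum of the years' digits = 4+3+2+1 = 10.
Year 1: $8,910 × 4/10 = $3,564. Book value $6,646.
Year 2: $8,910 × 3/10 = $2,673. Book value $3,973.
Year 3: $8,910 × 2/10 = $1,782. Book value $2,191.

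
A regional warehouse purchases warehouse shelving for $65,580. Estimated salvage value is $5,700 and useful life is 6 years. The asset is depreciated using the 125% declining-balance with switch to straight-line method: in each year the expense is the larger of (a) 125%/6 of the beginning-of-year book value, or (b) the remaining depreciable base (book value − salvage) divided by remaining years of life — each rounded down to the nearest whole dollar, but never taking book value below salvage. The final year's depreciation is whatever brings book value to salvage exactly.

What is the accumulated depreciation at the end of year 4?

Depreciable base = $65,580 − $5,700 = $59,880.
Year 1: DB = ⌊$65,580 × 125%/6⌋ = $13,662; SL = ⌊$59,880/6⌋ = $9,980 → take DB $13,662. Book value $51,918.
Year 2: DB = ⌊$51,918 × 125%/6⌋ = $10,816; SL = ⌊$46,218/5⌋ = $9,243 → take DB $10,816. Book value $41,102.
Year 3: DB = ⌊$41,102 × 125%/6⌋ = $8,562; SL = ⌊$35,402/4⌋ = $8,850 → take SL $8,850. Book value $32,252.
Year 4: DB = ⌊$32,252 × 125%/6⌋ = $6,719; SL = ⌊$26,552/3⌋ = $8,850 → take SL $8,850. Book value $23,402.
Accumulated through year 4 = $65,580 − $23,402 = $42,178.

$42,178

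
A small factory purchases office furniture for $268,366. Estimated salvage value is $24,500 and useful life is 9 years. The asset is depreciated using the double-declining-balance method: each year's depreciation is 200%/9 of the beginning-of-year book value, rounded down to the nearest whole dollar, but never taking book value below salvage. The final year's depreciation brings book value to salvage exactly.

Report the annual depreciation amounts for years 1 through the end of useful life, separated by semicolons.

$59,636; $46,384; $36,076; $28,060; $21,824; $16,974; $13,202; $10,268; $11,442

Depreciable base = $268,366 − $24,500 = $243,866.
Year 1: ⌊$268,366 × 200%/9⌋ = $59,636. Book value $208,730.
Year 2: ⌊$208,730 × 200%/9⌋ = $46,384. Book value $162,346.
Year 3: ⌊$162,346 × 200%/9⌋ = $36,076. Book value $126,270.
Year 4: ⌊$126,270 × 200%/9⌋ = $28,060. Book value $98,210.
Year 5: ⌊$98,210 × 200%/9⌋ = $21,824. Book value $76,386.
Year 6: ⌊$76,386 × 200%/9⌋ = $16,974. Book value $59,412.
Year 7: ⌊$59,412 × 200%/9⌋ = $13,202. Book value $46,210.
Year 8: ⌊$46,210 × 200%/9⌋ = $10,268. Book value $35,942.
Year 9 (final): $35,942 − $24,500 = $11,442. Book value $24,500.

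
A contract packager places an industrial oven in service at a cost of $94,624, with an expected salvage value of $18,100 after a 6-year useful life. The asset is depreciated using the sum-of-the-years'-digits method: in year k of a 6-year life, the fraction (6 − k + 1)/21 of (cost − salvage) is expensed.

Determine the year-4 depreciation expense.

$10,932

Depreciable base = $94,624 − $18,100 = $76,524.
Sum of the years' digits = 6+5+4+3+2+1 = 21.
Year 1: $76,524 × 6/21 = $21,864. Book value $72,760.
Year 2: $76,524 × 5/21 = $18,220. Book value $54,540.
Year 3: $76,524 × 4/21 = $14,576. Book value $39,964.
Year 4: $76,524 × 3/21 = $10,932. Book value $29,032.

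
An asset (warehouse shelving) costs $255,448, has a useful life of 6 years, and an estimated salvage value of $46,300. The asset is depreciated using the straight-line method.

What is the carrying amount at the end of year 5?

$81,158

Depreciable base = $255,448 − $46,300 = $209,148.
Annual expense = $209,148 / 6 = $34,858.
End of year 1: book value $220,590.
End of year 2: book value $185,732.
End of year 3: book value $150,874.
End of year 4: book value $116,016.
End of year 5: book value $81,158.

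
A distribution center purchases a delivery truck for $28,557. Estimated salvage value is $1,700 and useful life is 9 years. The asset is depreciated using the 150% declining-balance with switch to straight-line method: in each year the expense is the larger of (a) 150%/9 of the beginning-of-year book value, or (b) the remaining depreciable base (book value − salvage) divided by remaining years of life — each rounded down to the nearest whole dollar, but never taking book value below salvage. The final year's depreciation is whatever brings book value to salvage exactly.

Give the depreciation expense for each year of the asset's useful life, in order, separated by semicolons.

$4,759; $3,966; $3,305; $2,754; $2,414; $2,414; $2,415; $2,415; $2,415

Depreciable base = $28,557 − $1,700 = $26,857.
Year 1: DB = ⌊$28,557 × 150%/9⌋ = $4,759; SL = ⌊$26,857/9⌋ = $2,984 → take DB $4,759. Book value $23,798.
Year 2: DB = ⌊$23,798 × 150%/9⌋ = $3,966; SL = ⌊$22,098/8⌋ = $2,762 → take DB $3,966. Book value $19,832.
Year 3: DB = ⌊$19,832 × 150%/9⌋ = $3,305; SL = ⌊$18,132/7⌋ = $2,590 → take DB $3,305. Book value $16,527.
Year 4: DB = ⌊$16,527 × 150%/9⌋ = $2,754; SL = ⌊$14,827/6⌋ = $2,471 → take DB $2,754. Book value $13,773.
Year 5: DB = ⌊$13,773 × 150%/9⌋ = $2,295; SL = ⌊$12,073/5⌋ = $2,414 → take SL $2,414. Book value $11,359.
Year 6: DB = ⌊$11,359 × 150%/9⌋ = $1,893; SL = ⌊$9,659/4⌋ = $2,414 → take SL $2,414. Book value $8,945.
Year 7: DB = ⌊$8,945 × 150%/9⌋ = $1,490; SL = ⌊$7,245/3⌋ = $2,415 → take SL $2,415. Book value $6,530.
Year 8: DB = ⌊$6,530 × 150%/9⌋ = $1,088; SL = ⌊$4,830/2⌋ = $2,415 → take SL $2,415. Book value $4,115.
Year 9 (final): $4,115 − $1,700 = $2,415. Book value $1,700.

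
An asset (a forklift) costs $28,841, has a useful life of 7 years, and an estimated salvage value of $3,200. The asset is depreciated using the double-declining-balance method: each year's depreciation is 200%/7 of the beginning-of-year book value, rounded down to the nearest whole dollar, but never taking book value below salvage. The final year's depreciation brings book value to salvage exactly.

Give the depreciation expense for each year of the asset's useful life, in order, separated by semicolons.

Depreciable base = $28,841 − $3,200 = $25,641.
Year 1: ⌊$28,841 × 200%/7⌋ = $8,240. Book value $20,601.
Year 2: ⌊$20,601 × 200%/7⌋ = $5,886. Book value $14,715.
Year 3: ⌊$14,715 × 200%/7⌋ = $4,204. Book value $10,511.
Year 4: ⌊$10,511 × 200%/7⌋ = $3,003. Book value $7,508.
Year 5: ⌊$7,508 × 200%/7⌋ = $2,145. Book value $5,363.
Year 6: ⌊$5,363 × 200%/7⌋ = $1,532. Book value $3,831.
Year 7 (final): $3,831 − $3,200 = $631. Book value $3,200.

$8,240; $5,886; $4,204; $3,003; $2,145; $1,532; $631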